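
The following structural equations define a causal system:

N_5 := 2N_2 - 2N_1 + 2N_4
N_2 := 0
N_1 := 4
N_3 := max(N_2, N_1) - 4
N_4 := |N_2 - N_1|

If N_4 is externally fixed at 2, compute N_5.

-4

Intervening sets N_4 = 2 and removes its equation (N_4 := |N_2 - N_1|).
N_5 = 2N_2 - 2N_1 + 2N_4  [with N_2=0, N_1=4, N_4=2]  = -4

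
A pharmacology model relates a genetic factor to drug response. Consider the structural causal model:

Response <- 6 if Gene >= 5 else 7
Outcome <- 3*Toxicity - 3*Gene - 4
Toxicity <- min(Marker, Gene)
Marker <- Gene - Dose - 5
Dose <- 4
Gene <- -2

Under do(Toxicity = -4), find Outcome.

The intervention breaks the incoming arrows to Toxicity: Toxicity <- min(Marker, Gene) no longer applies, and Toxicity = -4.
Outcome = 3*Toxicity - 3*Gene - 4  [with Toxicity=-4, Gene=-2]  = -10

-10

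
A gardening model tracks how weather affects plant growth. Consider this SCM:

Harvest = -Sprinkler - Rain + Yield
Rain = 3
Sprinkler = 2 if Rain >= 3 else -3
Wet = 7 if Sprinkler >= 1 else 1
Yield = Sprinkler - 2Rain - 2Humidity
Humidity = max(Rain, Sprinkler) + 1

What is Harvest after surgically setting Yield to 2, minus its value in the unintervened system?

14

The intervention breaks the incoming arrows to Yield: Yield = Sprinkler - 2Rain - 2Humidity no longer applies, and Yield = 2.
Sprinkler = 2 if Rain >= 3 else -3  [with Rain=3]  = 2
Harvest = -Sprinkler - Rain + Yield  [with Sprinkler=2, Rain=3, Yield=2]  = -3
Without intervention: Sprinkler = 2 if Rain >= 3 else -3  [with Rain=3]  = 2; Humidity = max(Rain, Sprinkler) + 1  [with Rain=3, Sprinkler=2]  = 4; Yield = Sprinkler - 2Rain - 2Humidity  [with Sprinkler=2, Rain=3, Humidity=4]  = -12; Harvest = -Sprinkler - Rain + Yield  [with Sprinkler=2, Rain=3, Yield=-12]  = -17.
Change = -3 − (-17) = 14.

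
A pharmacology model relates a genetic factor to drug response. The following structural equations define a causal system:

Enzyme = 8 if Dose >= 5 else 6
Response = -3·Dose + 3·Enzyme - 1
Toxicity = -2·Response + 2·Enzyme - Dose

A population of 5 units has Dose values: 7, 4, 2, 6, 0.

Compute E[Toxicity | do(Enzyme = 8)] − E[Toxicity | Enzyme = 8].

-13.5

Under do(Enzyme=8), Enzyme's equation is replaced by Enzyme=8 for every unit. Per-unit Toxicity: 5, -10, -20, 0, -30. Mean = -11.
Conditioning on Enzyme=8 selects the 2 unit(s) with Dose ∈ {7, 6}. Their Toxicity values: 5, 0. Mean = 2.5.
Difference = -11 − 2.5 = -13.5.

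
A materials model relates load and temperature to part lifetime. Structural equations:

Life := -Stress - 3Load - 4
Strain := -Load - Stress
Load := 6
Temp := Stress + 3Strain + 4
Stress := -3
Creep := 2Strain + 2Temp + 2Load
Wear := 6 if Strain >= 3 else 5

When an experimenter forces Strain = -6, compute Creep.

-34

do(Strain=-6) replaces the equation Strain := -Load - Stress with the constant Strain = -6.
Temp = Stress + 3Strain + 4  [with Stress=-3, Strain=-6]  = -17
Creep = 2Strain + 2Temp + 2Load  [with Strain=-6, Temp=-17, Load=6]  = -34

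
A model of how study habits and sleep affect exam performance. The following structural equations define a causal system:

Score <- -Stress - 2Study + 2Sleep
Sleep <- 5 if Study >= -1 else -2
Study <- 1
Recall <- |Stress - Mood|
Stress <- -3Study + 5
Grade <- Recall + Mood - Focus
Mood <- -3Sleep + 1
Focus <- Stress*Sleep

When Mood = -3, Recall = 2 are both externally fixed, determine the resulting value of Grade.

The joint intervention fixes Mood = -3, Recall = 2, removing each variable's own equation.
Sleep = 5 if Study >= -1 else -2  [with Study=1]  = 5
Stress = -3Study + 5  [with Study=1]  = 2
Focus = Stress*Sleep  [with Stress=2, Sleep=5]  = 10
Grade = Recall + Mood - Focus  [with Recall=2, Mood=-3, Focus=10]  = -11

-11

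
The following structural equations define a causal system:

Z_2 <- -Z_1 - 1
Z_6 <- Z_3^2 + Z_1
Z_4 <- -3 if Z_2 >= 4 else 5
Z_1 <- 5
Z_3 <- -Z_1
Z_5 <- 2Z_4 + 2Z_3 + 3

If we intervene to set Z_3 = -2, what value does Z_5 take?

do(Z_3=-2) replaces the equation Z_3 <- -Z_1 with the constant Z_3 = -2.
Z_2 = -Z_1 - 1  [with Z_1=5]  = -6
Z_4 = -3 if Z_2 >= 4 else 5  [with Z_2=-6]  = 5
Z_5 = 2Z_4 + 2Z_3 + 3  [with Z_4=5, Z_3=-2]  = 9

9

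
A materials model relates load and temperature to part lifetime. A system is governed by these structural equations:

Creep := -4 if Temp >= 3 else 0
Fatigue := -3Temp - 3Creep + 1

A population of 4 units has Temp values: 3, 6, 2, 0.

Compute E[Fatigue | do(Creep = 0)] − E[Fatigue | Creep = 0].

Every unit gets Creep=0 under the intervention. Fatigue values become -8, -17, -5, 1; E[Fatigue|do(Creep=0)] = -7.25.
Observing Creep=0 restricts to units where Creep's equation naturally yields 0: Temp ∈ {2, 0}. In that subpopulation Fatigue = -5, 1, mean -2.
Difference = -7.25 − (-2) = -5.25.

-5.25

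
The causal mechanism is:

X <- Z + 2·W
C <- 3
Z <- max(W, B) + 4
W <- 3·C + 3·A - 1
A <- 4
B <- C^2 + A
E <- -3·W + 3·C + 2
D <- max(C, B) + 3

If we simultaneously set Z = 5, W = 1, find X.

Under do(Z = 5, W = 1), each intervened variable's structural equation is replaced by its fixed value.
X = Z + 2·W  [with Z=5, W=1]  = 7

7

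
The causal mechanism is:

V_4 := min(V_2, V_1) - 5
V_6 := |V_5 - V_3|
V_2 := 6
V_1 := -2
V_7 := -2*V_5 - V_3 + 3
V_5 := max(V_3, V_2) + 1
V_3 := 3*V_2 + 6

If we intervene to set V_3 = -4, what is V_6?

The intervention breaks the incoming arrows to V_3: V_3 := 3*V_2 + 6 no longer applies, and V_3 = -4.
V_5 = max(V_3, V_2) + 1  [with V_3=-4, V_2=6]  = 7
V_6 = |V_5 - V_3|  [with V_5=7, V_3=-4]  = 11

11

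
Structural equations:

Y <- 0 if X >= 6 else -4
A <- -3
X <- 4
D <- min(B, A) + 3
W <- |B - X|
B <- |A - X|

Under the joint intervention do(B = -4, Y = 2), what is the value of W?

8

Setting B = -4, Y = 2 by intervention discards those variables' equations.
W = |B - X|  [with B=-4, X=4]  = 8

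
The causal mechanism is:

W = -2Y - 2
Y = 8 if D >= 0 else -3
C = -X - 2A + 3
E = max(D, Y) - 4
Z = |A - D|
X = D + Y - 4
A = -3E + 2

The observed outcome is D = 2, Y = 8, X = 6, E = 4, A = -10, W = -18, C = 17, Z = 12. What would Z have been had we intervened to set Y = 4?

do(Y=4) replaces the equation Y = 8 if D >= 0 else -3 with the constant Y = 4.
E = max(D, Y) - 4  [with D=2, Y=4]  = 0
A = -3E + 2  [with E=0]  = 2
Z = |A - D|  [with A=2, D=2]  = 0

0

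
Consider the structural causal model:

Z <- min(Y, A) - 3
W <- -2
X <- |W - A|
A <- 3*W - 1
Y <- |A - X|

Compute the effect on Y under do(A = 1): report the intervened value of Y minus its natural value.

Under do(A=1), the mechanism A <- 3*W - 1 is discarded; A is fixed at 1.
X = |W - A|  [with W=-2, A=1]  = 3
Y = |A - X|  [with A=1, X=3]  = 2
Without intervention: A = 3*W - 1  [with W=-2]  = -7; X = |W - A|  [with W=-2, A=-7]  = 5; Y = |A - X|  [with A=-7, X=5]  = 12.
Change = 2 − 12 = -10.

-10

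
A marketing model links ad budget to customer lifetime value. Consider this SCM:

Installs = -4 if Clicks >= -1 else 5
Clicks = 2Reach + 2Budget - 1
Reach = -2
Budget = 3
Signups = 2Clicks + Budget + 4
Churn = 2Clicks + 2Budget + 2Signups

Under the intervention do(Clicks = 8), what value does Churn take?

The intervention breaks the incoming arrows to Clicks: Clicks = 2Reach + 2Budget - 1 no longer applies, and Clicks = 8.
Signups = 2Clicks + Budget + 4  [with Clicks=8, Budget=3]  = 23
Churn = 2Clicks + 2Budget + 2Signups  [with Clicks=8, Budget=3, Signups=23]  = 68

68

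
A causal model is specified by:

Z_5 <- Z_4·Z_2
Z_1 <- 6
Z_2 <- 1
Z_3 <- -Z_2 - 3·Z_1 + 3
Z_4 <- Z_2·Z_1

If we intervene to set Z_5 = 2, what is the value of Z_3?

do(Z_5=2) replaces the equation Z_5 <- Z_4·Z_2 with the constant Z_5 = 2.
Z_3 is not downstream of the intervention, so its value is determined by the original equations.
Z_3 = -Z_2 - 3·Z_1 + 3  [with Z_2=1, Z_1=6]  = -16

-16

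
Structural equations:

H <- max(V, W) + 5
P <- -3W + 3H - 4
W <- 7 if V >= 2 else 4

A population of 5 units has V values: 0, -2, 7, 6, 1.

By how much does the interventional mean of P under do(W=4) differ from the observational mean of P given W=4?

3

The intervention sets W=4 in all 5 units regardless of V. Recomputing P per unit gives 11, 11, 20, 17, 11; average 14.
Conditioning on W=4 selects the 3 unit(s) with V ∈ {0, -2, 1}. Their P values: 11, 11, 11. Mean = 11.
Difference = 14 − 11 = 3.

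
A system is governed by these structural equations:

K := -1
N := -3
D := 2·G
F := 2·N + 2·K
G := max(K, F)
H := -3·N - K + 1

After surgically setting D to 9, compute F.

do(D=9) replaces the equation D := 2·G with the constant D = 9.
No directed path runs from D to F, so F keeps its natural value.
F = 2·N + 2·K  [with N=-3, K=-1]  = -8

-8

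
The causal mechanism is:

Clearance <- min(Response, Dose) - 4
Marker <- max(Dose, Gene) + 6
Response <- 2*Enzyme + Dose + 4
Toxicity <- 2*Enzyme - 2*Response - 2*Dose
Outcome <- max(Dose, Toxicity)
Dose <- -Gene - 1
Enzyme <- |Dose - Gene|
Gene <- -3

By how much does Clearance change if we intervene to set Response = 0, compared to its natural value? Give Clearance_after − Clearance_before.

-2

Under do(Response=0), the mechanism Response <- 2*Enzyme + Dose + 4 is discarded; Response is fixed at 0.
Dose = -Gene - 1  [with Gene=-3]  = 2
Clearance = min(Response, Dose) - 4  [with Response=0, Dose=2]  = -4
Without intervention: Dose = -Gene - 1  [with Gene=-3]  = 2; Enzyme = |Dose - Gene|  [with Dose=2, Gene=-3]  = 5; Response = 2*Enzyme + Dose + 4  [with Enzyme=5, Dose=2]  = 16; Clearance = min(Response, Dose) - 4  [with Response=16, Dose=2]  = -2.
Change = -4 − (-2) = -2.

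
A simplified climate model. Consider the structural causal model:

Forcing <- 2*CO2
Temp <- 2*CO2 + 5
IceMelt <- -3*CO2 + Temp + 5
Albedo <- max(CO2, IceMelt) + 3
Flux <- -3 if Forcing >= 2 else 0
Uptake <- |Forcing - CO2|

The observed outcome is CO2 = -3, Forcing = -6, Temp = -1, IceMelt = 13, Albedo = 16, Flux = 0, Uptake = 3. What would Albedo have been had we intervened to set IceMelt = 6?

Intervening sets IceMelt = 6 and removes its equation (IceMelt <- -3*CO2 + Temp + 5).
Albedo = max(CO2, IceMelt) + 3  [with CO2=-3, IceMelt=6]  = 9

9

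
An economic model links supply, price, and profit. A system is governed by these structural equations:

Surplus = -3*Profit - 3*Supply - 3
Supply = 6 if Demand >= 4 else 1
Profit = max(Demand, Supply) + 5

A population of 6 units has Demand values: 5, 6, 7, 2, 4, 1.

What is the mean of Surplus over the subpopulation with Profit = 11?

E[Surplus|Profit=11] averages over only the 3 units with Profit=11 (Demand = 5, 6, 4): Surplus = -54, -54, -54, mean -54.

-54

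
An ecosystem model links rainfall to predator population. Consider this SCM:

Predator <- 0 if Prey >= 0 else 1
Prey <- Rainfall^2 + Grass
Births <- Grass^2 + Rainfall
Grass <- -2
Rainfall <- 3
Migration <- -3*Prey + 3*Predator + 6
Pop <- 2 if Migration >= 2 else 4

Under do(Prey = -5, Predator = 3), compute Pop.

Under do(Prey = -5, Predator = 3), each intervened variable's structural equation is replaced by its fixed value.
Migration = -3*Prey + 3*Predator + 6  [with Prey=-5, Predator=3]  = 30
Pop = 2 if Migration >= 2 else 4  [with Migration=30]  = 2

2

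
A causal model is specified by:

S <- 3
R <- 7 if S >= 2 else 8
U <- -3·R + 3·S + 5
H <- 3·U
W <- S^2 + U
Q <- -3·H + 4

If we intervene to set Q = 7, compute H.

do(Q=7) replaces the equation Q <- -3·H + 4 with the constant Q = 7.
No directed path runs from Q to H, so H keeps its natural value.
R = 7 if S >= 2 else 8  [with S=3]  = 7
U = -3·R + 3·S + 5  [with R=7, S=3]  = -7
H = 3·U  [with U=-7]  = -21

-21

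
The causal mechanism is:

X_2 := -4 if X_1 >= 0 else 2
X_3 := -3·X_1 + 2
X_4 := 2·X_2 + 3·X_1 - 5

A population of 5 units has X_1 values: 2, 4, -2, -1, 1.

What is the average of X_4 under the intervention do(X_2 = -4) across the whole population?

-10.6

Every unit gets X_2=-4 under the intervention. X_4 values become -7, -1, -19, -16, -10; E[X_4|do(X_2=-4)] = -10.6.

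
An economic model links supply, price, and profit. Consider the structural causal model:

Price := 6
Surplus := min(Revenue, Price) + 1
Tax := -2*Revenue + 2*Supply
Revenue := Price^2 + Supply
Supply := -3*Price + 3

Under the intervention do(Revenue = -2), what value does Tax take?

The intervention breaks the incoming arrows to Revenue: Revenue := Price^2 + Supply no longer applies, and Revenue = -2.
Supply = -3*Price + 3  [with Price=6]  = -15
Tax = -2*Revenue + 2*Supply  [with Revenue=-2, Supply=-15]  = -26

-26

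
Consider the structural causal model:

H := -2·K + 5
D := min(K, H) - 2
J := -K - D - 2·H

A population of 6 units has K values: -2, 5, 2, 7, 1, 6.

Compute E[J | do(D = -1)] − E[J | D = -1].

Under do(D=-1), D's equation is replaced by D=-1 for every unit. Per-unit J: -15, 6, -3, 12, -6, 9. Mean = 0.5.
E[J|D=-1] averages over only the 2 units with D=-1 (K = 2, 1): J = -3, -6, mean -4.5.
Difference = 0.5 − (-4.5) = 5.

5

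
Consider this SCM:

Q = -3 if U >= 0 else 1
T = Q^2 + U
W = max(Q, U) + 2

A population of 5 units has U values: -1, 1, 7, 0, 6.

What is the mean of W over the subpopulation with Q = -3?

5.5

E[W|Q=-3] averages over only the 4 units with Q=-3 (U = 1, 7, 0, 6): W = 3, 9, 2, 8, mean 5.5.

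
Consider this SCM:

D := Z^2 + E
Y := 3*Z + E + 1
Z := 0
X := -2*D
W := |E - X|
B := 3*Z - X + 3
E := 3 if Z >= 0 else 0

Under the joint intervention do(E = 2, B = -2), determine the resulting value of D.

The joint intervention fixes E = 2, B = -2, removing each variable's own equation.
D = Z^2 + E  [with Z=0, E=2]  = 2

2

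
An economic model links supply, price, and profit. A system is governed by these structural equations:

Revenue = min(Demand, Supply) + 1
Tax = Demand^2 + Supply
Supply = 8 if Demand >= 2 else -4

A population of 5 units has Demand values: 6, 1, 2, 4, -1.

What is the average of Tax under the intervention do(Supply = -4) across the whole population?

Under do(Supply=-4), Supply's equation is replaced by Supply=-4 for every unit. Per-unit Tax: 32, -3, 0, 12, -3. Mean = 7.6.

7.6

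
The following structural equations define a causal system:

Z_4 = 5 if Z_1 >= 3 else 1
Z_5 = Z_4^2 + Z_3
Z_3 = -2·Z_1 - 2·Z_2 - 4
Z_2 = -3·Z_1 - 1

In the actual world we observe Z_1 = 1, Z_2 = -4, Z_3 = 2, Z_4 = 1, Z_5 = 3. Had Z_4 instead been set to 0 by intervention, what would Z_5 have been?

Intervening sets Z_4 = 0 and removes its equation (Z_4 = 5 if Z_1 >= 3 else 1).
Z_2 = -3·Z_1 - 1  [with Z_1=1]  = -4
Z_3 = -2·Z_1 - 2·Z_2 - 4  [with Z_1=1, Z_2=-4]  = 2
Z_5 = Z_4^2 + Z_3  [with Z_4=0, Z_3=2]  = 2

2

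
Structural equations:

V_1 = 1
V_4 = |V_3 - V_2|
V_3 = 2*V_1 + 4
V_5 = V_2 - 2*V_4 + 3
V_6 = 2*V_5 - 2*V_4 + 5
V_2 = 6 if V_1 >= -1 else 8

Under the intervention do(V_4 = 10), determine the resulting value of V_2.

The intervention breaks the incoming arrows to V_4: V_4 = |V_3 - V_2| no longer applies, and V_4 = 10.
Since V_2 is not a descendant of the intervened variable, it is unaffected.
V_2 = 6 if V_1 >= -1 else 8  [with V_1=1]  = 6

6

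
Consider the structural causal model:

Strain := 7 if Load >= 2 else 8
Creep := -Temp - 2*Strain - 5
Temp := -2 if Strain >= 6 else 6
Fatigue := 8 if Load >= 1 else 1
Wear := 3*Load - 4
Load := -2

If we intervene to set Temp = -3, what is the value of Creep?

The intervention breaks the incoming arrows to Temp: Temp := -2 if Strain >= 6 else 6 no longer applies, and Temp = -3.
Strain = 7 if Load >= 2 else 8  [with Load=-2]  = 8
Creep = -Temp - 2*Strain - 5  [with Temp=-3, Strain=8]  = -18

-18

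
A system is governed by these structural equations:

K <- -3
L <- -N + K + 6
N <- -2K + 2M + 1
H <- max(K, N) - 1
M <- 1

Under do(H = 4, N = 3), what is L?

Under do(H = 4, N = 3), each intervened variable's structural equation is replaced by its fixed value.
L = -N + K + 6  [with N=3, K=-3]  = 0

0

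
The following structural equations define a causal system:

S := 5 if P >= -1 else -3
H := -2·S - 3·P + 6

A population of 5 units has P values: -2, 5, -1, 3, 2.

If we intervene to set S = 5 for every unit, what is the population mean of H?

do(S=5) breaks S's dependence on P. With S=5 fixed, H across the units is 2, -19, -1, -13, -10, mean -8.2.

-8.2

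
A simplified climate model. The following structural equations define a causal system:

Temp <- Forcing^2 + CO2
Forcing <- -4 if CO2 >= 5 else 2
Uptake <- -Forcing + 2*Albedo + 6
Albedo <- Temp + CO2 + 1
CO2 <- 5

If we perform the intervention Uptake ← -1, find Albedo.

27

The intervention breaks the incoming arrows to Uptake: Uptake <- -Forcing + 2*Albedo + 6 no longer applies, and Uptake = -1.
Since Albedo is not a descendant of the intervened variable, it is unaffected.
Forcing = -4 if CO2 >= 5 else 2  [with CO2=5]  = -4
Temp = Forcing^2 + CO2  [with Forcing=-4, CO2=5]  = 21
Albedo = Temp + CO2 + 1  [with Temp=21, CO2=5]  = 27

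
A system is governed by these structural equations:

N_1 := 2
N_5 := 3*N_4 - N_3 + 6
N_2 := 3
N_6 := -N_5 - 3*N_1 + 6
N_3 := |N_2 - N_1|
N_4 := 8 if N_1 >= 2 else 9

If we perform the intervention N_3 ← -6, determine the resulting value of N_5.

do(N_3=-6) replaces the equation N_3 := |N_2 - N_1| with the constant N_3 = -6.
N_4 = 8 if N_1 >= 2 else 9  [with N_1=2]  = 8
N_5 = 3*N_4 - N_3 + 6  [with N_4=8, N_3=-6]  = 36

36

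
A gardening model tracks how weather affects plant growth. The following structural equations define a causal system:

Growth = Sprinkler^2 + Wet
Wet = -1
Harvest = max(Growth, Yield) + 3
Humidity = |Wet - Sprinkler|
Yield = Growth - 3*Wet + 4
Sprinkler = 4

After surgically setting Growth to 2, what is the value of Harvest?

The intervention breaks the incoming arrows to Growth: Growth = Sprinkler^2 + Wet no longer applies, and Growth = 2.
Yield = Growth - 3*Wet + 4  [with Growth=2, Wet=-1]  = 9
Harvest = max(Growth, Yield) + 3  [with Growth=2, Yield=9]  = 12

12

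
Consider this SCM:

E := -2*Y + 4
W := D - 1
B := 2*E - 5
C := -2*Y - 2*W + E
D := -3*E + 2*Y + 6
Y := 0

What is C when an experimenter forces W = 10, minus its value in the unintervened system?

The intervention breaks the incoming arrows to W: W := D - 1 no longer applies, and W = 10.
E = -2*Y + 4  [with Y=0]  = 4
C = -2*Y - 2*W + E  [with Y=0, W=10, E=4]  = -16
Without intervention: E = -2*Y + 4  [with Y=0]  = 4; D = -3*E + 2*Y + 6  [with E=4, Y=0]  = -6; W = D - 1  [with D=-6]  = -7; C = -2*Y - 2*W + E  [with Y=0, W=-7, E=4]  = 18.
Change = -16 − 18 = -34.

-34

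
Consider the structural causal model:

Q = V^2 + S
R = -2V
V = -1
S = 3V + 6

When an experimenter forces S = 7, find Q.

8

Under do(S=7), the mechanism S = 3V + 6 is discarded; S is fixed at 7.
Q = V^2 + S  [with V=-1, S=7]  = 8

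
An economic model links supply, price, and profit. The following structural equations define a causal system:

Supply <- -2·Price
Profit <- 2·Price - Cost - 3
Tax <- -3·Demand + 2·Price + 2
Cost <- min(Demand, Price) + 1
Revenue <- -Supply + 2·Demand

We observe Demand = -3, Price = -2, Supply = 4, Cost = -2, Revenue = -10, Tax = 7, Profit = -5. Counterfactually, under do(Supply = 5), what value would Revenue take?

-11

do(Supply=5) replaces the equation Supply <- -2·Price with the constant Supply = 5.
Revenue = -Supply + 2·Demand  [with Supply=5, Demand=-3]  = -11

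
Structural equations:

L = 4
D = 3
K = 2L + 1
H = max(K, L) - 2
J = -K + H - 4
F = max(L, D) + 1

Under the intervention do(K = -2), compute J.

0

do(K=-2) replaces the equation K = 2L + 1 with the constant K = -2.
H = max(K, L) - 2  [with K=-2, L=4]  = 2
J = -K + H - 4  [with K=-2, H=2]  = 0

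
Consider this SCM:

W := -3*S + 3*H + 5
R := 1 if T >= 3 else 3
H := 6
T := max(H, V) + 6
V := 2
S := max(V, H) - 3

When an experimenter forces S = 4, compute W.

do(S=4) replaces the equation S := max(V, H) - 3 with the constant S = 4.
W = -3*S + 3*H + 5  [with S=4, H=6]  = 11

11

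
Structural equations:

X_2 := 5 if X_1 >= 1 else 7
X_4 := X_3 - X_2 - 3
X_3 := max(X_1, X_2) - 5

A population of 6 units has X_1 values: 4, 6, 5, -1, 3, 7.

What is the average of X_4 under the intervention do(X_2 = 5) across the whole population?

-7.5

The intervention sets X_2=5 in all 6 units regardless of X_1. Recomputing X_4 per unit gives -8, -7, -8, -8, -8, -6; average -7.5.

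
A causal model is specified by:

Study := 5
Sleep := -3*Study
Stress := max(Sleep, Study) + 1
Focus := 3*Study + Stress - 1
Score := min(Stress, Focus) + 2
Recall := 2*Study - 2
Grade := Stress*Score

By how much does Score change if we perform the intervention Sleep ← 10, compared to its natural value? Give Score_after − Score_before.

5

do(Sleep=10) replaces the equation Sleep := -3*Study with the constant Sleep = 10.
Stress = max(Sleep, Study) + 1  [with Sleep=10, Study=5]  = 11
Focus = 3*Study + Stress - 1  [with Study=5, Stress=11]  = 25
Score = min(Stress, Focus) + 2  [with Stress=11, Focus=25]  = 13
Without intervention: Sleep = -3*Study  [with Study=5]  = -15; Stress = max(Sleep, Study) + 1  [with Sleep=-15, Study=5]  = 6; Focus = 3*Study + Stress - 1  [with Study=5, Stress=6]  = 20; Score = min(Stress, Focus) + 2  [with Stress=6, Focus=20]  = 8.
Change = 13 − 8 = 5.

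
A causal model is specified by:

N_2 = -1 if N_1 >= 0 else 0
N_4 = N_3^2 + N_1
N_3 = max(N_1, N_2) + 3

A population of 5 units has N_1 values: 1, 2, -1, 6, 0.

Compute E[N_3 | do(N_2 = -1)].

4.6

Under do(N_2=-1), N_2's equation is replaced by N_2=-1 for every unit. Per-unit N_3: 4, 5, 2, 9, 3. Mean = 4.6.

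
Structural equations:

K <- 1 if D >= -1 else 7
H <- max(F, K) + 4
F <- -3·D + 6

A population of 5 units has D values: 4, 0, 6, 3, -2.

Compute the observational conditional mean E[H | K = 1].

6.25

E[H|K=1] averages over only the 4 units with K=1 (D = 4, 0, 6, 3): H = 5, 10, 5, 5, mean 6.25.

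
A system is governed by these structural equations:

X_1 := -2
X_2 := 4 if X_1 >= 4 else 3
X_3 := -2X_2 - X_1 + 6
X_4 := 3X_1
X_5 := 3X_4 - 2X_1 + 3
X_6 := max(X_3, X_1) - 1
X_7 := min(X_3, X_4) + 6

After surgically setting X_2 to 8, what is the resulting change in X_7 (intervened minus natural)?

Under do(X_2=8), the mechanism X_2 := 4 if X_1 >= 4 else 3 is discarded; X_2 is fixed at 8.
X_3 = -2X_2 - X_1 + 6  [with X_2=8, X_1=-2]  = -8
X_4 = 3X_1  [with X_1=-2]  = -6
X_7 = min(X_3, X_4) + 6  [with X_3=-8, X_4=-6]  = -2
Without intervention: X_2 = 4 if X_1 >= 4 else 3  [with X_1=-2]  = 3; X_3 = -2X_2 - X_1 + 6  [with X_2=3, X_1=-2]  = 2; X_4 = 3X_1  [with X_1=-2]  = -6; X_7 = min(X_3, X_4) + 6  [with X_3=2, X_4=-6]  = 0.
Change = -2 − 0 = -2.

-2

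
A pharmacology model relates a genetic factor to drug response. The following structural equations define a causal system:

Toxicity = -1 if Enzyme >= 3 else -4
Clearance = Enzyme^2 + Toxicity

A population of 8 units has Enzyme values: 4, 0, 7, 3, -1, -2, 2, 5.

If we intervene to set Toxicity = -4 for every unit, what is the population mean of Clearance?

do(Toxicity=-4) breaks Toxicity's dependence on Enzyme. With Toxicity=-4 fixed, Clearance across the units is 12, -4, 45, 5, -3, 0, 0, 21, mean 9.5.

9.5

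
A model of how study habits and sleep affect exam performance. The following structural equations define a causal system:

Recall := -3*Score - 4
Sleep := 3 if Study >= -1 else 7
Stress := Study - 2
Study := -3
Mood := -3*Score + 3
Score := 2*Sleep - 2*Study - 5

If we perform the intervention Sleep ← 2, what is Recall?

Under do(Sleep=2), the mechanism Sleep := 3 if Study >= -1 else 7 is discarded; Sleep is fixed at 2.
Score = 2*Sleep - 2*Study - 5  [with Sleep=2, Study=-3]  = 5
Recall = -3*Score - 4  [with Score=5]  = -19

-19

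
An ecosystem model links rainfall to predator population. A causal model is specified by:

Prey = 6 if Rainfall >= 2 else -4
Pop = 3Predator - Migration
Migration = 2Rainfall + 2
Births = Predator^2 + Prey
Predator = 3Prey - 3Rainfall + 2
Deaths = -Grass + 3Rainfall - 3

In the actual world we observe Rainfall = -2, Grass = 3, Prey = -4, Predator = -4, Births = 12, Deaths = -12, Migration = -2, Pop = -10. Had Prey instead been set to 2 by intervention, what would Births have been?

198

do(Prey=2) replaces the equation Prey = 6 if Rainfall >= 2 else -4 with the constant Prey = 2.
Predator = 3Prey - 3Rainfall + 2  [with Prey=2, Rainfall=-2]  = 14
Births = Predator^2 + Prey  [with Predator=14, Prey=2]  = 198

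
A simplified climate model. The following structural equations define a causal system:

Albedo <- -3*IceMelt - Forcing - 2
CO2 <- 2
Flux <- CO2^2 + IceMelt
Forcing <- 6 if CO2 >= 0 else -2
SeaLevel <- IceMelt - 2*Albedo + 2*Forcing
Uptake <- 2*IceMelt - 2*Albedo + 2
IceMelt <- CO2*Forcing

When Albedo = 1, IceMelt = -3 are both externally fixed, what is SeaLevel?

7

The joint intervention fixes Albedo = 1, IceMelt = -3, removing each variable's own equation.
Forcing = 6 if CO2 >= 0 else -2  [with CO2=2]  = 6
SeaLevel = IceMelt - 2*Albedo + 2*Forcing  [with IceMelt=-3, Albedo=1, Forcing=6]  = 7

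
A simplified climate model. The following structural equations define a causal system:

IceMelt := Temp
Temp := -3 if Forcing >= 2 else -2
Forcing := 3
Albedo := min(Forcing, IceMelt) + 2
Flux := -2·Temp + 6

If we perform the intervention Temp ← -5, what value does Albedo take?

Under do(Temp=-5), the mechanism Temp := -3 if Forcing >= 2 else -2 is discarded; Temp is fixed at -5.
IceMelt = Temp  [with Temp=-5]  = -5
Albedo = min(Forcing, IceMelt) + 2  [with Forcing=3, IceMelt=-5]  = -3

-3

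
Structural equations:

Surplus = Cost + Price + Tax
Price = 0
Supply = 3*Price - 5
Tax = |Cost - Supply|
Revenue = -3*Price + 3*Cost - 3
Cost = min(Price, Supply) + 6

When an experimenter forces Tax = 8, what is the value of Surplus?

9

The intervention breaks the incoming arrows to Tax: Tax = |Cost - Supply| no longer applies, and Tax = 8.
Supply = 3*Price - 5  [with Price=0]  = -5
Cost = min(Price, Supply) + 6  [with Price=0, Supply=-5]  = 1
Surplus = Cost + Price + Tax  [with Cost=1, Price=0, Tax=8]  = 9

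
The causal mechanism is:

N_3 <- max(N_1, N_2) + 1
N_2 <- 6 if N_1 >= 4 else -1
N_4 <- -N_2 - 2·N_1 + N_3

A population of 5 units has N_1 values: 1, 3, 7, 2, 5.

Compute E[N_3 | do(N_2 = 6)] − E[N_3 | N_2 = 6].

-0.3

Every unit gets N_2=6 under the intervention. N_3 values become 7, 7, 8, 7, 7; E[N_3|do(N_2=6)] = 7.2.
E[N_3|N_2=6] averages over only the 2 units with N_2=6 (N_1 = 7, 5): N_3 = 8, 7, mean 7.5.
Difference = 7.2 − 7.5 = -0.3.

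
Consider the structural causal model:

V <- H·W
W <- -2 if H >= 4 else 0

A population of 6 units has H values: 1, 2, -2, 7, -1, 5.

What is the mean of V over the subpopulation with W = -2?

Observing W=-2 restricts to units where W's equation naturally yields -2: H ∈ {7, 5}. In that subpopulation V = -14, -10, mean -12.

-12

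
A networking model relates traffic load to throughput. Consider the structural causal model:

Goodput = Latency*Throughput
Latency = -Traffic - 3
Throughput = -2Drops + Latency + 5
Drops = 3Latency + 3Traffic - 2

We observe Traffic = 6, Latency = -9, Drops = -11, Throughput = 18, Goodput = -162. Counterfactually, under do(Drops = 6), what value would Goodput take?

do(Drops=6) replaces the equation Drops = 3Latency + 3Traffic - 2 with the constant Drops = 6.
Latency = -Traffic - 3  [with Traffic=6]  = -9
Throughput = -2Drops + Latency + 5  [with Drops=6, Latency=-9]  = -16
Goodput = Latency*Throughput  [with Latency=-9, Throughput=-16]  = 144

144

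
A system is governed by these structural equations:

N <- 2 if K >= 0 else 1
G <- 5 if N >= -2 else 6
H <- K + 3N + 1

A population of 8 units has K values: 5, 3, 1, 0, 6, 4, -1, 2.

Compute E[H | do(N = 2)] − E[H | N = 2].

Every unit gets N=2 under the intervention. H values become 12, 10, 8, 7, 13, 11, 6, 9; E[H|do(N=2)] = 9.5.
Conditioning on N=2 selects the 7 unit(s) with K ∈ {5, 3, 1, 0, 6, 4, 2}. Their H values: 12, 10, 8, 7, 13, 11, 9. Mean = 10.
Difference = 9.5 − 10 = -0.5.

-0.5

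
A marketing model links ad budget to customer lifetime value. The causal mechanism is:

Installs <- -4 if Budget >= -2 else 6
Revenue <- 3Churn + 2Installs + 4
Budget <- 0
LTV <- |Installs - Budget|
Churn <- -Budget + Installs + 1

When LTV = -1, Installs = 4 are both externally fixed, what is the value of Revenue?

27

Setting LTV = -1, Installs = 4 by intervention discards those variables' equations.
Churn = -Budget + Installs + 1  [with Budget=0, Installs=4]  = 5
Revenue = 3Churn + 2Installs + 4  [with Churn=5, Installs=4]  = 27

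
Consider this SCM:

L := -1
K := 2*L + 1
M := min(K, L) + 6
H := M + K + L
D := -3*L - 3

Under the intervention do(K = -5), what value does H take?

-5

Under do(K=-5), the mechanism K := 2*L + 1 is discarded; K is fixed at -5.
M = min(K, L) + 6  [with K=-5, L=-1]  = 1
H = M + K + L  [with M=1, K=-5, L=-1]  = -5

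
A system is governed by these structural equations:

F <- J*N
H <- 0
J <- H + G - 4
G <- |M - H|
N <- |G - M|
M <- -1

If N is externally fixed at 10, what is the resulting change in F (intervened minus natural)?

-24

Under do(N=10), the mechanism N <- |G - M| is discarded; N is fixed at 10.
G = |M - H|  [with M=-1, H=0]  = 1
J = H + G - 4  [with H=0, G=1]  = -3
F = J*N  [with J=-3, N=10]  = -30
Without intervention: G = |M - H|  [with M=-1, H=0]  = 1; N = |G - M|  [with G=1, M=-1]  = 2; J = H + G - 4  [with H=0, G=1]  = -3; F = J*N  [with J=-3, N=2]  = -6.
Change = -30 − (-6) = -24.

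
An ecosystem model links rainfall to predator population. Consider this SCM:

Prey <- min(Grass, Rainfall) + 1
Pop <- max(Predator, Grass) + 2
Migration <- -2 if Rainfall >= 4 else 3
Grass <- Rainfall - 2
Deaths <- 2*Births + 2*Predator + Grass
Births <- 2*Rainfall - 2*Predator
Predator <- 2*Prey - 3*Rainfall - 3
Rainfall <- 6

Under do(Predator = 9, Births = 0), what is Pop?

11

The joint intervention fixes Predator = 9, Births = 0, removing each variable's own equation.
Grass = Rainfall - 2  [with Rainfall=6]  = 4
Pop = max(Predator, Grass) + 2  [with Predator=9, Grass=4]  = 11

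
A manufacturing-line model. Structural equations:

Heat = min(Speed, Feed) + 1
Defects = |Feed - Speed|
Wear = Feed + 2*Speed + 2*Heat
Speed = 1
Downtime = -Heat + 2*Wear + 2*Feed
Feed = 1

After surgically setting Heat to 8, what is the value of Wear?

The intervention breaks the incoming arrows to Heat: Heat = min(Speed, Feed) + 1 no longer applies, and Heat = 8.
Wear = Feed + 2*Speed + 2*Heat  [with Feed=1, Speed=1, Heat=8]  = 19

19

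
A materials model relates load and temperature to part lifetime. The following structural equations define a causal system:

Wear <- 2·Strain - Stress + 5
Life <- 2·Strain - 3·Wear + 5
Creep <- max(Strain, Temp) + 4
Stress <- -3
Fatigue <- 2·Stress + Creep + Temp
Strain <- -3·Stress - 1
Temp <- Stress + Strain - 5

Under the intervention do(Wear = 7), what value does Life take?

Under do(Wear=7), the mechanism Wear <- 2·Strain - Stress + 5 is discarded; Wear is fixed at 7.
Strain = -3·Stress - 1  [with Stress=-3]  = 8
Life = 2·Strain - 3·Wear + 5  [with Strain=8, Wear=7]  = 0

0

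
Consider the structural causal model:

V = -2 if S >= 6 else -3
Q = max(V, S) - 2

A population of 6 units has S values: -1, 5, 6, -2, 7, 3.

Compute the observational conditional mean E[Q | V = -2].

4.5

E[Q|V=-2] averages over only the 2 units with V=-2 (S = 6, 7): Q = 4, 5, mean 4.5.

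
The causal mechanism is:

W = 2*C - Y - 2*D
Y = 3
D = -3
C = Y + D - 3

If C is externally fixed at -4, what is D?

-3

Under do(C=-4), the mechanism C = Y + D - 3 is discarded; C is fixed at -4.
D is not downstream of the intervention, so its value is determined by the original equations.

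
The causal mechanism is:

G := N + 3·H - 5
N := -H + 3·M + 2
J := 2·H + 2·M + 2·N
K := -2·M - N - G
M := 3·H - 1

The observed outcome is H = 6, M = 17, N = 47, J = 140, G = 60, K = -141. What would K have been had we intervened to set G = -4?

The intervention breaks the incoming arrows to G: G := N + 3·H - 5 no longer applies, and G = -4.
M = 3·H - 1  [with H=6]  = 17
N = -H + 3·M + 2  [with H=6, M=17]  = 47
K = -2·M - N - G  [with M=17, N=47, G=-4]  = -77

-77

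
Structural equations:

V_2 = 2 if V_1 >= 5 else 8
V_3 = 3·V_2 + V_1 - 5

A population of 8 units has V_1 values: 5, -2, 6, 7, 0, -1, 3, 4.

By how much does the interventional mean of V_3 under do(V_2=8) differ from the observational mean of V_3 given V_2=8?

1.95

do(V_2=8) breaks V_2's dependence on V_1. With V_2=8 fixed, V_3 across the units is 24, 17, 25, 26, 19, 18, 22, 23, mean 21.75.
Observing V_2=8 restricts to units where V_2's equation naturally yields 8: V_1 ∈ {-2, 0, -1, 3, 4}. In that subpopulation V_3 = 17, 19, 18, 22, 23, mean 19.8.
Difference = 21.75 − 19.8 = 1.95.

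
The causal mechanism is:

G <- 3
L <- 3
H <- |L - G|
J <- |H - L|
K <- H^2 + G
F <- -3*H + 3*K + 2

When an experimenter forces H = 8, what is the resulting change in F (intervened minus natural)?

168

The intervention breaks the incoming arrows to H: H <- |L - G| no longer applies, and H = 8.
K = H^2 + G  [with H=8, G=3]  = 67
F = -3*H + 3*K + 2  [with H=8, K=67]  = 179
Without intervention: H = |L - G|  [with L=3, G=3]  = 0; K = H^2 + G  [with H=0, G=3]  = 3; F = -3*H + 3*K + 2  [with H=0, K=3]  = 11.
Change = 179 − 11 = 168.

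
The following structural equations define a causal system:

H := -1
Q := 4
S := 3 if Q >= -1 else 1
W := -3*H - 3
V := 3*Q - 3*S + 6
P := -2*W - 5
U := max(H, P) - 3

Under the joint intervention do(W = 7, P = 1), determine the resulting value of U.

-2

Setting W = 7, P = 1 by intervention discards those variables' equations.
U = max(H, P) - 3  [with H=-1, P=1]  = -2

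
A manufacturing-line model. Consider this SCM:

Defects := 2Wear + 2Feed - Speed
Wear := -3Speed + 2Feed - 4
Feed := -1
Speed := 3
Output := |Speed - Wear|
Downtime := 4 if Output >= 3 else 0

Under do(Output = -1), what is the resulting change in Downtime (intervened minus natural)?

-4

The intervention breaks the incoming arrows to Output: Output := |Speed - Wear| no longer applies, and Output = -1.
Downtime = 4 if Output >= 3 else 0  [with Output=-1]  = 0
Without intervention: Wear = -3Speed + 2Feed - 4  [with Speed=3, Feed=-1]  = -15; Output = |Speed - Wear|  [with Speed=3, Wear=-15]  = 18; Downtime = 4 if Output >= 3 else 0  [with Output=18]  = 4.
Change = 0 − 4 = -4.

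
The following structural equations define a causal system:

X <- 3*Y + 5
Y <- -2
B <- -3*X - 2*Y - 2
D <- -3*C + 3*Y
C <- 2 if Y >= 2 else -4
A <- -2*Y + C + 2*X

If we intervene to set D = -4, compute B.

do(D=-4) replaces the equation D <- -3*C + 3*Y with the constant D = -4.
Since B is not a descendant of the intervened variable, it is unaffected.
X = 3*Y + 5  [with Y=-2]  = -1
B = -3*X - 2*Y - 2  [with X=-1, Y=-2]  = 5

5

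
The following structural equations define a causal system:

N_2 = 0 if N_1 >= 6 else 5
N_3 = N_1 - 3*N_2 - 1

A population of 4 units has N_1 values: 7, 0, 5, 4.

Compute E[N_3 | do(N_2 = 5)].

Every unit gets N_2=5 under the intervention. N_3 values become -9, -16, -11, -12; E[N_3|do(N_2=5)] = -12.

-12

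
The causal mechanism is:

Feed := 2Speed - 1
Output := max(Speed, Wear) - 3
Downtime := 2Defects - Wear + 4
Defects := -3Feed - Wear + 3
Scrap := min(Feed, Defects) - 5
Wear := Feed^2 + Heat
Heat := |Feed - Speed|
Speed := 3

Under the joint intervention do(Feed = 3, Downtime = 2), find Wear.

Under do(Feed = 3, Downtime = 2), each intervened variable's structural equation is replaced by its fixed value.
Heat = |Feed - Speed|  [with Feed=3, Speed=3]  = 0
Wear = Feed^2 + Heat  [with Feed=3, Heat=0]  = 9

9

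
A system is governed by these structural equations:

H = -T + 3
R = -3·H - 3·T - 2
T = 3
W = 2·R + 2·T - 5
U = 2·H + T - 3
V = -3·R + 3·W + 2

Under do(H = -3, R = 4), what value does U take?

-6

Setting H = -3, R = 4 by intervention discards those variables' equations.
U = 2·H + T - 3  [with H=-3, T=3]  = -6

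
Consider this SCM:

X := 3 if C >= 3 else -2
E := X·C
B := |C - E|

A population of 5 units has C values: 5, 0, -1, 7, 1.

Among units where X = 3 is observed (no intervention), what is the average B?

E[B|X=3] averages over only the 2 units with X=3 (C = 5, 7): B = 10, 14, mean 12.

12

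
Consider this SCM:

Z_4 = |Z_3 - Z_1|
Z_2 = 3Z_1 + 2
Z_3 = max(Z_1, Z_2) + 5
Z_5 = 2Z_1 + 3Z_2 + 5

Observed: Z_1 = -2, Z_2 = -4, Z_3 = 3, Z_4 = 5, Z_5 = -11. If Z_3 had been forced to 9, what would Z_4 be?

11

The intervention breaks the incoming arrows to Z_3: Z_3 = max(Z_1, Z_2) + 5 no longer applies, and Z_3 = 9.
Z_4 = |Z_3 - Z_1|  [with Z_3=9, Z_1=-2]  = 11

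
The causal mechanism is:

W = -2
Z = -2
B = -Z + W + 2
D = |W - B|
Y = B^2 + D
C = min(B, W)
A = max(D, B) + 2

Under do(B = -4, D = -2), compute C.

Setting B = -4, D = -2 by intervention discards those variables' equations.
C = min(B, W)  [with B=-4, W=-2]  = -4

-4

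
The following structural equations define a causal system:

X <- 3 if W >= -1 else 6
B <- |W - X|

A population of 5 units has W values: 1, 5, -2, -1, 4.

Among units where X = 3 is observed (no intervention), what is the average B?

Conditioning on X=3 selects the 4 unit(s) with W ∈ {1, 5, -1, 4}. Their B values: 2, 2, 4, 1. Mean = 2.25.

2.25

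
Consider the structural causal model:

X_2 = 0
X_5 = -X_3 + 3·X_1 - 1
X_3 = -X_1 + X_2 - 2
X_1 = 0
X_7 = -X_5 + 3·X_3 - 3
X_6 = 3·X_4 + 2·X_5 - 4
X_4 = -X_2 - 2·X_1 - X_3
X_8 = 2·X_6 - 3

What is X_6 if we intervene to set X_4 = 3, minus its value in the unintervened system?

3

Under do(X_4=3), the mechanism X_4 = -X_2 - 2·X_1 - X_3 is discarded; X_4 is fixed at 3.
X_3 = -X_1 + X_2 - 2  [with X_1=0, X_2=0]  = -2
X_5 = -X_3 + 3·X_1 - 1  [with X_3=-2, X_1=0]  = 1
X_6 = 3·X_4 + 2·X_5 - 4  [with X_4=3, X_5=1]  = 7
Without intervention: X_3 = -X_1 + X_2 - 2  [with X_1=0, X_2=0]  = -2; X_4 = -X_2 - 2·X_1 - X_3  [with X_2=0, X_1=0, X_3=-2]  = 2; X_5 = -X_3 + 3·X_1 - 1  [with X_3=-2, X_1=0]  = 1; X_6 = 3·X_4 + 2·X_5 - 4  [with X_4=2, X_5=1]  = 4.
Change = 7 − 4 = 3.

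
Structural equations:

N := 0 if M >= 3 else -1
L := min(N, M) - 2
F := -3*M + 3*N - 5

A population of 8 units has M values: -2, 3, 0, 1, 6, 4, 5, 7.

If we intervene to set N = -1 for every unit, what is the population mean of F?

-17

do(N=-1) breaks N's dependence on M. With N=-1 fixed, F across the units is -2, -17, -8, -11, -26, -20, -23, -29, mean -17.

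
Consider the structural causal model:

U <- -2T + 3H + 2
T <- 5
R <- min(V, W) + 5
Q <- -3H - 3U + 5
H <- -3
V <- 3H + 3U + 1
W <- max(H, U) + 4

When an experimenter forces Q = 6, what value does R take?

Under do(Q=6), the mechanism Q <- -3H - 3U + 5 is discarded; Q is fixed at 6.
Since R is not a descendant of the intervened variable, it is unaffected.
U = -2T + 3H + 2  [with T=5, H=-3]  = -17
W = max(H, U) + 4  [with H=-3, U=-17]  = 1
V = 3H + 3U + 1  [with H=-3, U=-17]  = -59
R = min(V, W) + 5  [with V=-59, W=1]  = -54

-54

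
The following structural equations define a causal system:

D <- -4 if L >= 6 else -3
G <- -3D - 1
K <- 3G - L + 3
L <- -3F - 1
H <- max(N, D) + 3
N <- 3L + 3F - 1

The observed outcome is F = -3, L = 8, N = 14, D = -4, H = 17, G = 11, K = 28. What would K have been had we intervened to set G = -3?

Intervening sets G = -3 and removes its equation (G <- -3D - 1).
L = -3F - 1  [with F=-3]  = 8
K = 3G - L + 3  [with G=-3, L=8]  = -14

-14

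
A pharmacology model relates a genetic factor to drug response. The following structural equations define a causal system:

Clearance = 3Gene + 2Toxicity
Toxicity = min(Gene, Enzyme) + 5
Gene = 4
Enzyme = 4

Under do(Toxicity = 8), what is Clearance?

The intervention breaks the incoming arrows to Toxicity: Toxicity = min(Gene, Enzyme) + 5 no longer applies, and Toxicity = 8.
Clearance = 3Gene + 2Toxicity  [with Gene=4, Toxicity=8]  = 28

28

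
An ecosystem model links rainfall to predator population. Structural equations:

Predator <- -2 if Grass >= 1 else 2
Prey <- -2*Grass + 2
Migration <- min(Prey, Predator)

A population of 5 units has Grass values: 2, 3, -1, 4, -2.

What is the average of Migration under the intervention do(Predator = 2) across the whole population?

-1.6

Every unit gets Predator=2 under the intervention. Migration values become -2, -4, 2, -6, 2; E[Migration|do(Predator=2)] = -1.6.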